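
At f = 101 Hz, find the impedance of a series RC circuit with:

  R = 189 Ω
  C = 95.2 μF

Step 1 — Angular frequency: ω = 2π·f = 2π·101 = 634.6 rad/s.
Step 2 — Component impedances:
  R: Z = R = 189 Ω
  C: Z = 1/(jωC) = -j/(ω·C) = 0 - j16.55 Ω
Step 3 — Series combination: Z_total = R + C = 189 - j16.55 Ω = 189.7∠-5.0° Ω.

Z = 189 - j16.55 Ω = 189.7∠-5.0° Ω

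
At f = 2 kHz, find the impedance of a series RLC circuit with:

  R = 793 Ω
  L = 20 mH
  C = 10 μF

Step 1 — Angular frequency: ω = 2π·f = 2π·2000 = 1.257e+04 rad/s.
Step 2 — Component impedances:
  R: Z = R = 793 Ω
  L: Z = jωL = j·1.257e+04·0.02 = 0 + j251.3 Ω
  C: Z = 1/(jωC) = -j/(ω·C) = 0 - j7.958 Ω
Step 3 — Series combination: Z_total = R + L + C = 793 + j243.4 Ω = 829.5∠17.1° Ω.

Z = 793 + j243.4 Ω = 829.5∠17.1° Ω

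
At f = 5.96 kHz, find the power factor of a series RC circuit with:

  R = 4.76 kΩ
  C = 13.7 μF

Step 1 — Angular frequency: ω = 2π·f = 2π·5960 = 3.745e+04 rad/s.
Step 2 — Component impedances:
  R: Z = R = 4760 Ω
  C: Z = 1/(jωC) = -j/(ω·C) = 0 - j1.949 Ω
Step 3 — Series combination: Z_total = R + C = 4760 - j1.949 Ω = 4760∠-0.0° Ω.
Step 4 — Power factor: PF = cos(φ) = Re(Z)/|Z| = 4760/4760 = 1.
Step 5 — Type: Im(Z) = -1.949 ⇒ leading (phase φ = -0.0°).

PF = 1 (leading, φ = -0.0°)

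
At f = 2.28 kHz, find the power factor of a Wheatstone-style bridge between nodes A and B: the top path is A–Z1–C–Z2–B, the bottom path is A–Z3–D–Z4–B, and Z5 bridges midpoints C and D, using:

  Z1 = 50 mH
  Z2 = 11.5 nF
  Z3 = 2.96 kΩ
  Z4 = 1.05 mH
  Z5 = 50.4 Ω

Step 1 — Angular frequency: ω = 2π·f = 2π·2280 = 1.433e+04 rad/s.
Step 2 — Component impedances:
  Z1: Z = jωL = j·1.433e+04·0.05 = 0 + j716.3 Ω
  Z2: Z = 1/(jωC) = -j/(ω·C) = 0 - j6070 Ω
  Z3: Z = R = 2960 Ω
  Z4: Z = jωL = j·1.433e+04·0.00105 = 0 + j15.04 Ω
  Z5: Z = R = 50.4 Ω
Step 3 — Bridge requires nodal analysis (the Z5 bridge couples midpoints C and D, so the two paths cannot be reduced to a simple series/parallel combination). Setting node B to ground and injecting 1 A at node A, the 3-node admittance system at A, C, D solves to V_A = Z_AB = 205.6 + j670.1 Ω = 700.9∠72.9° Ω.
Step 4 — Power factor: PF = cos(φ) = Re(Z)/|Z| = 205.6/700.9 = 0.2933.
Step 5 — Type: Im(Z) = 670.1 ⇒ lagging (phase φ = 72.9°).

PF = 0.2933 (lagging, φ = 72.9°)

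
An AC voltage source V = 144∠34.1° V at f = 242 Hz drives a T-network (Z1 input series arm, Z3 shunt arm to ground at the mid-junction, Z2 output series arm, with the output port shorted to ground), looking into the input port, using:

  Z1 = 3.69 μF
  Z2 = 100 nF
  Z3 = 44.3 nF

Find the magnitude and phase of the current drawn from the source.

Step 1 — Angular frequency: ω = 2π·f = 2π·242 = 1521 rad/s.
Step 2 — Component impedances:
  Z1: Z = 1/(jωC) = -j/(ω·C) = 0 - j178.2 Ω
  Z2: Z = 1/(jωC) = -j/(ω·C) = 0 - j6577 Ω
  Z3: Z = 1/(jωC) = -j/(ω·C) = 0 - j1.485e+04 Ω
Step 3 — With the output port shorted to ground, the output series arm Z2 runs from the junction to ground; the shunt arm Z3 also runs from the junction to ground. They appear in parallel: Z3 || Z2 = 0 - j4558 Ω.
Step 4 — Series with input arm Z1: Z_in = Z1 + (Z3 || Z2) = 0 - j4736 Ω = 4736∠-90.0° Ω.
Step 5 — Source phasor: V = 144∠34.1° V = 119.2 + j80.73 V.
Step 6 — Ohm's law: I = V / Z_total = (119.2 + j80.73) / (0 - j4736) = -0.01705 + j0.02518 A.
Step 7 — Convert to polar: |I| = 0.03041 A, ∠I = 124.1°.

I = 0.03041∠124.1° A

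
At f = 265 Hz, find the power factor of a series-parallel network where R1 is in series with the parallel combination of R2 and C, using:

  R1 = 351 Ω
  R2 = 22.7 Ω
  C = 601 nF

Step 1 — Angular frequency: ω = 2π·f = 2π·265 = 1665 rad/s.
Step 2 — Component impedances:
  R1: Z = R = 351 Ω
  R2: Z = R = 22.7 Ω
  C: Z = 1/(jωC) = -j/(ω·C) = 0 - j999.3 Ω
Step 3 — Parallel branch: R2 || C = 1/(1/R2 + 1/C) = 22.69 - j0.5154 Ω.
Step 4 — Series with R1: Z_total = R1 + (R2 || C) = 373.7 - j0.5154 Ω = 373.7∠-0.1° Ω.
Step 5 — Power factor: PF = cos(φ) = Re(Z)/|Z| = 373.7/373.7 = 1.
Step 6 — Type: Im(Z) = -0.5154 ⇒ leading (phase φ = -0.1°).

PF = 1 (leading, φ = -0.1°)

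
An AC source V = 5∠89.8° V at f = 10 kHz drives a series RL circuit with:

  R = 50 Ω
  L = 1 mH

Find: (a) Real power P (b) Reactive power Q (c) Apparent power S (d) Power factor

Step 1 — Angular frequency: ω = 2π·f = 2π·1e+04 = 6.283e+04 rad/s.
Step 2 — Component impedances:
  R: Z = R = 50 Ω
  L: Z = jωL = j·6.283e+04·0.001 = 0 + j62.83 Ω
Step 3 — Series combination: Z_total = R + L = 50 + j62.83 Ω = 80.3∠51.5° Ω.
Step 4 — Source phasor: V = 5∠89.8° V = 0.01745 + j5 V.
Step 5 — Current: I = V / Z = 0.04886 + j0.0386 A = 0.06227∠38.3° A.
Step 6 — Complex power: S = V·I* = 0.1939 + j0.2436 VA.
Step 7 — Real power: P = Re(S) = 0.1939 W.
Step 8 — Reactive power: Q = Im(S) = 0.2436 VAR.
Step 9 — Apparent power: |S| = 0.3113 VA.
Step 10 — Power factor: PF = P/|S| = 0.6227 (lagging).

(a) P = 0.1939 W  (b) Q = 0.2436 VAR  (c) S = 0.3113 VA  (d) PF = 0.6227 (lagging)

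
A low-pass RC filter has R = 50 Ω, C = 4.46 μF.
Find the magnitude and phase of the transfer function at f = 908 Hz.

Step 1 — Angular frequency: ω = 2π·908 = 5705 rad/s.
Step 2 — Transfer function: H(jω) = 1/(1 + jωRC).
Step 3 — Denominator: 1 + jωRC = 1 + j·5705·50·4.46e-06 = 1 + j1.272.
Step 4 — H = 0.3819 - j0.4858.
Step 5 — Magnitude: |H| = 0.618 (-4.2 dB); phase: φ = -51.8°.

|H| = 0.618 (-4.2 dB), φ = -51.8°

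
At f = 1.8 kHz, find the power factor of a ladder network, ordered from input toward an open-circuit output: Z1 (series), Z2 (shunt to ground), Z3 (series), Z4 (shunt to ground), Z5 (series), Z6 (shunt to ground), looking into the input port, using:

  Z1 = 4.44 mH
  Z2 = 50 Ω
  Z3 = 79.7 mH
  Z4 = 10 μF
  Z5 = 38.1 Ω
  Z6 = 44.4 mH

Step 1 — Angular frequency: ω = 2π·f = 2π·1800 = 1.131e+04 rad/s.
Step 2 — Component impedances:
  Z1: Z = jωL = j·1.131e+04·0.00444 = 0 + j50.22 Ω
  Z2: Z = R = 50 Ω
  Z3: Z = jωL = j·1.131e+04·0.0797 = 0 + j901.4 Ω
  Z4: Z = 1/(jωC) = -j/(ω·C) = 0 - j8.842 Ω
  Z5: Z = R = 38.1 Ω
  Z6: Z = jωL = j·1.131e+04·0.0444 = 0 + j502.2 Ω
Step 3 — Ladder network (open output): work backward from the far end, alternating series and parallel combinations. Z_in = 49.84 + j53.01 Ω = 72.76∠46.8° Ω.
Step 4 — Power factor: PF = cos(φ) = Re(Z)/|Z| = 49.84/72.76 = 0.685.
Step 5 — Type: Im(Z) = 53.01 ⇒ lagging (phase φ = 46.8°).

PF = 0.685 (lagging, φ = 46.8°)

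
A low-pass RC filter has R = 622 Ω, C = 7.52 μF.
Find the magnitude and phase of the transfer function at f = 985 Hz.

Step 1 — Angular frequency: ω = 2π·985 = 6189 rad/s.
Step 2 — Transfer function: H(jω) = 1/(1 + jωRC).
Step 3 — Denominator: 1 + jωRC = 1 + j·6189·622·7.52e-06 = 1 + j28.95.
Step 4 — H = 0.001192 - j0.0345.
Step 5 — Magnitude: |H| = 0.03452 (-29.2 dB); phase: φ = -88.0°.

|H| = 0.03452 (-29.2 dB), φ = -88.0°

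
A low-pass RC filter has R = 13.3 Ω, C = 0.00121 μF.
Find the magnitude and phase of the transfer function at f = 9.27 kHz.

Step 1 — Angular frequency: ω = 2π·9270 = 5.825e+04 rad/s.
Step 2 — Transfer function: H(jω) = 1/(1 + jωRC).
Step 3 — Denominator: 1 + jωRC = 1 + j·5.825e+04·13.3·1.21e-09 = 1 + j0.0009373.
Step 4 — H = 1 - j0.0009373.
Step 5 — Magnitude: |H| = 1 (-0.0 dB); phase: φ = -0.1°.

|H| = 1 (-0.0 dB), φ = -0.1°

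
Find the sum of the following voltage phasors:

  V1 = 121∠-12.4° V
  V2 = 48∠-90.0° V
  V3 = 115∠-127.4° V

Step 1 — Convert each phasor to rectangular form:
  V1 = 121·(cos(-12.4°) + j·sin(-12.4°)) = 118.2 - j25.98 V
  V2 = 48·(cos(-90.0°) + j·sin(-90.0°)) = 0 - j48 V
  V3 = 115·(cos(-127.4°) + j·sin(-127.4°)) = -69.85 - j91.36 V
Step 2 — Sum components: V_total = 48.33 - j165.3 V.
Step 3 — Convert to polar: |V_total| = 172.3 V, ∠V_total = -73.7°.

V_total = 172.3∠-73.7° V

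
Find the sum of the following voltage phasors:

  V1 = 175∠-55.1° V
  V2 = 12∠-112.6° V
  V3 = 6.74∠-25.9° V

Step 1 — Convert each phasor to rectangular form:
  V1 = 175·(cos(-55.1°) + j·sin(-55.1°)) = 100.1 - j143.5 V
  V2 = 12·(cos(-112.6°) + j·sin(-112.6°)) = -4.612 - j11.08 V
  V3 = 6.74·(cos(-25.9°) + j·sin(-25.9°)) = 6.063 - j2.944 V
Step 2 — Sum components: V_total = 101.6 - j157.5 V.
Step 3 — Convert to polar: |V_total| = 187.5 V, ∠V_total = -57.2°.

V_total = 187.5∠-57.2° V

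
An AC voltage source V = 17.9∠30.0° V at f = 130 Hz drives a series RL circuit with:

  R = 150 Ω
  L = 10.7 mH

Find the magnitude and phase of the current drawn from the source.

Step 1 — Angular frequency: ω = 2π·f = 2π·130 = 816.8 rad/s.
Step 2 — Component impedances:
  R: Z = R = 150 Ω
  L: Z = jωL = j·816.8·0.0107 = 0 + j8.74 Ω
Step 3 — Series combination: Z_total = R + L = 150 + j8.74 Ω = 150.3∠3.3° Ω.
Step 4 — Source phasor: V = 17.9∠30.0° V = 15.5 + j8.95 V.
Step 5 — Ohm's law: I = V / Z_total = (15.5 + j8.95) / (150 + j8.74) = 0.1065 + j0.05346 A.
Step 6 — Convert to polar: |I| = 0.1191 A, ∠I = 26.7°.

I = 0.1191∠26.7° A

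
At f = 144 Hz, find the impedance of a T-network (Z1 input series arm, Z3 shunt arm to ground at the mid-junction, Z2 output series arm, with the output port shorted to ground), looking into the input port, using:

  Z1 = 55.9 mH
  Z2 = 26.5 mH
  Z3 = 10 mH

Step 1 — Angular frequency: ω = 2π·f = 2π·144 = 904.8 rad/s.
Step 2 — Component impedances:
  Z1: Z = jωL = j·904.8·0.0559 = 0 + j50.58 Ω
  Z2: Z = jωL = j·904.8·0.0265 = 0 + j23.98 Ω
  Z3: Z = jωL = j·904.8·0.01 = 0 + j9.048 Ω
Step 3 — With the output port shorted to ground, the output series arm Z2 runs from the junction to ground; the shunt arm Z3 also runs from the junction to ground. They appear in parallel: Z3 || Z2 = 0 + j6.569 Ω.
Step 4 — Series with input arm Z1: Z_in = Z1 + (Z3 || Z2) = 0 + j57.15 Ω = 57.15∠90.0° Ω.

Z = 0 + j57.15 Ω = 57.15∠90.0° Ω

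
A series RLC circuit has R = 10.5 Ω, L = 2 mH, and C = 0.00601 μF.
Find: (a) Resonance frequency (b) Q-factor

Step 1 — Resonance condition Im(Z)=0 gives ω₀ = 1/√(LC).
Step 2 — ω₀ = 1/√(0.002·6.01e-09) = 2.884e+05 rad/s.
Step 3 — f₀ = ω₀/(2π) = 4.591e+04 Hz.
Step 4 — Series Q: Q = ω₀L/R = 2.884e+05·0.002/10.5 = 54.94.

(a) f₀ = 4.591e+04 Hz  (b) Q = 54.94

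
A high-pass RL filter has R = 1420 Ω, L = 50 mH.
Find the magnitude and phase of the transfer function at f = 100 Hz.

Step 1 — Angular frequency: ω = 2π·100 = 628.3 rad/s.
Step 2 — Transfer function: H(jω) = jωL/(R + jωL).
Step 3 — Numerator jωL = j·31.42; denominator R + jωL = 1420 + j31.42.
Step 4 — H = 0.0004892 + j0.02211.
Step 5 — Magnitude: |H| = 0.02212 (-33.1 dB); phase: φ = 88.7°.

|H| = 0.02212 (-33.1 dB), φ = 88.7°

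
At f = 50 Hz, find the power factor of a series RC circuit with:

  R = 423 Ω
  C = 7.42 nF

Step 1 — Angular frequency: ω = 2π·f = 2π·50 = 314.2 rad/s.
Step 2 — Component impedances:
  R: Z = R = 423 Ω
  C: Z = 1/(jωC) = -j/(ω·C) = 0 - j4.29e+05 Ω
Step 3 — Series combination: Z_total = R + C = 423 - j4.29e+05 Ω = 4.29e+05∠-89.9° Ω.
Step 4 — Power factor: PF = cos(φ) = Re(Z)/|Z| = 423/4.29e+05 = 0.000986.
Step 5 — Type: Im(Z) = -4.29e+05 ⇒ leading (phase φ = -89.9°).

PF = 0.000986 (leading, φ = -89.9°)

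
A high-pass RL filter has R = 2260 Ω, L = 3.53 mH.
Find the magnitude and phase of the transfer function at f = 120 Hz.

Step 1 — Angular frequency: ω = 2π·120 = 754 rad/s.
Step 2 — Transfer function: H(jω) = jωL/(R + jωL).
Step 3 — Numerator jωL = j·2.662; denominator R + jωL = 2260 + j2.662.
Step 4 — H = 1.387e-06 + j0.001178.
Step 5 — Magnitude: |H| = 0.001178 (-58.6 dB); phase: φ = 89.9°.

|H| = 0.001178 (-58.6 dB), φ = 89.9°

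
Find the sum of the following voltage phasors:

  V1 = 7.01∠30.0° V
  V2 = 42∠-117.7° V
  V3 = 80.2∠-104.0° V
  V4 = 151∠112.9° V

Step 1 — Convert each phasor to rectangular form:
  V1 = 7.01·(cos(30.0°) + j·sin(30.0°)) = 6.071 + j3.505 V
  V2 = 42·(cos(-117.7°) + j·sin(-117.7°)) = -19.52 - j37.19 V
  V3 = 80.2·(cos(-104.0°) + j·sin(-104.0°)) = -19.4 - j77.82 V
  V4 = 151·(cos(112.9°) + j·sin(112.9°)) = -58.76 + j139.1 V
Step 2 — Sum components: V_total = -91.61 + j27.6 V.
Step 3 — Convert to polar: |V_total| = 95.68 V, ∠V_total = 163.2°.

V_total = 95.68∠163.2° V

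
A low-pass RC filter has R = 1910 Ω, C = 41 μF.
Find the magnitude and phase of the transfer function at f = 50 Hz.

Step 1 — Angular frequency: ω = 2π·50 = 314.2 rad/s.
Step 2 — Transfer function: H(jω) = 1/(1 + jωRC).
Step 3 — Denominator: 1 + jωRC = 1 + j·314.2·1910·4.1e-05 = 1 + j24.6.
Step 4 — H = 0.001649 - j0.04058.
Step 5 — Magnitude: |H| = 0.04061 (-27.8 dB); phase: φ = -87.7°.

|H| = 0.04061 (-27.8 dB), φ = -87.7°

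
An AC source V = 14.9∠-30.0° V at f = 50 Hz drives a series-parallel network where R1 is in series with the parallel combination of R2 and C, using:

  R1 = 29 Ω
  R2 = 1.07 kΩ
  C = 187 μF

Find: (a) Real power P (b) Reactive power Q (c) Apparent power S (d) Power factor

Step 1 — Angular frequency: ω = 2π·f = 2π·50 = 314.2 rad/s.
Step 2 — Component impedances:
  R1: Z = R = 29 Ω
  R2: Z = R = 1070 Ω
  C: Z = 1/(jωC) = -j/(ω·C) = 0 - j17.02 Ω
Step 3 — Parallel branch: R2 || C = 1/(1/R2 + 1/C) = 0.2707 - j17.02 Ω.
Step 4 — Series with R1: Z_total = R1 + (R2 || C) = 29.27 - j17.02 Ω = 33.86∠-30.2° Ω.
Step 5 — Source phasor: V = 14.9∠-30.0° V = 12.9 - j7.45 V.
Step 6 — Current: I = V / Z = 0.4401 + j0.00133 A = 0.4401∠0.2° A.
Step 7 — Complex power: S = V·I* = 5.669 - j3.296 VA.
Step 8 — Real power: P = Re(S) = 5.669 W.
Step 9 — Reactive power: Q = Im(S) = -3.296 VAR.
Step 10 — Apparent power: |S| = 6.557 VA.
Step 11 — Power factor: PF = P/|S| = 0.8645 (leading).

(a) P = 5.669 W  (b) Q = -3.296 VAR  (c) S = 6.557 VA  (d) PF = 0.8645 (leading)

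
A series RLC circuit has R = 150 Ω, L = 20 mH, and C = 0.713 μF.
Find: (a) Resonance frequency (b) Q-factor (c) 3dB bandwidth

Step 1 — Resonance: ω₀ = 1/√(LC) = 1/√(0.02·7.13e-07) = 8374 rad/s.
Step 2 — f₀ = ω₀/(2π) = 1333 Hz.
Step 3 — Series Q: Q = ω₀L/R = 8374·0.02/150 = 1.117.
Step 4 — Bandwidth: Δω = ω₀/Q = 7500 rad/s; BW = Δω/(2π) = 1194 Hz.

(a) f₀ = 1333 Hz  (b) Q = 1.117  (c) BW = 1194 Hz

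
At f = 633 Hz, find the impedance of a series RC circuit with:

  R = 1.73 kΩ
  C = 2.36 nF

Step 1 — Angular frequency: ω = 2π·f = 2π·633 = 3977 rad/s.
Step 2 — Component impedances:
  R: Z = R = 1730 Ω
  C: Z = 1/(jωC) = -j/(ω·C) = 0 - j1.065e+05 Ω
Step 3 — Series combination: Z_total = R + C = 1730 - j1.065e+05 Ω = 1.066e+05∠-89.1° Ω.

Z = 1730 - j1.065e+05 Ω = 1.066e+05∠-89.1° Ω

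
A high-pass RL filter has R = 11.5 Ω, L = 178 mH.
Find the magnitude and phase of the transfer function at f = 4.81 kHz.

Step 1 — Angular frequency: ω = 2π·4810 = 3.022e+04 rad/s.
Step 2 — Transfer function: H(jω) = jωL/(R + jωL).
Step 3 — Numerator jωL = j·5380; denominator R + jωL = 11.5 + j5380.
Step 4 — H = 1 + j0.002138.
Step 5 — Magnitude: |H| = 1 (-0.0 dB); phase: φ = 0.1°.

|H| = 1 (-0.0 dB), φ = 0.1°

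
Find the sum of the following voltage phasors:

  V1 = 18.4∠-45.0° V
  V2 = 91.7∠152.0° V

Step 1 — Convert each phasor to rectangular form:
  V1 = 18.4·(cos(-45.0°) + j·sin(-45.0°)) = 13.01 - j13.01 V
  V2 = 91.7·(cos(152.0°) + j·sin(152.0°)) = -80.97 + j43.05 V
Step 2 — Sum components: V_total = -67.96 + j30.04 V.
Step 3 — Convert to polar: |V_total| = 74.3 V, ∠V_total = 156.2°.

V_total = 74.3∠156.2° V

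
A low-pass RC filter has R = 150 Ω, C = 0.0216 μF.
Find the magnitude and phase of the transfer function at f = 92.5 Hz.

Step 1 — Angular frequency: ω = 2π·92.5 = 581.2 rad/s.
Step 2 — Transfer function: H(jω) = 1/(1 + jωRC).
Step 3 — Denominator: 1 + jωRC = 1 + j·581.2·150·2.16e-08 = 1 + j0.001883.
Step 4 — H = 1 - j0.001883.
Step 5 — Magnitude: |H| = 1 (-0.0 dB); phase: φ = -0.1°.

|H| = 1 (-0.0 dB), φ = -0.1°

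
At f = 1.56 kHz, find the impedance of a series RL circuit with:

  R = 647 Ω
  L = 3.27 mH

Step 1 — Angular frequency: ω = 2π·f = 2π·1560 = 9802 rad/s.
Step 2 — Component impedances:
  R: Z = R = 647 Ω
  L: Z = jωL = j·9802·0.00327 = 0 + j32.05 Ω
Step 3 — Series combination: Z_total = R + L = 647 + j32.05 Ω = 647.8∠2.8° Ω.

Z = 647 + j32.05 Ω = 647.8∠2.8° Ω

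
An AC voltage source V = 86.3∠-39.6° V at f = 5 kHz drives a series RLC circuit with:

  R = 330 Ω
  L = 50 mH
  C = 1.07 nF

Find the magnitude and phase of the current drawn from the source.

Step 1 — Angular frequency: ω = 2π·f = 2π·5000 = 3.142e+04 rad/s.
Step 2 — Component impedances:
  R: Z = R = 330 Ω
  L: Z = jωL = j·3.142e+04·0.05 = 0 + j1571 Ω
  C: Z = 1/(jωC) = -j/(ω·C) = 0 - j2.975e+04 Ω
Step 3 — Series combination: Z_total = R + L + C = 330 - j2.818e+04 Ω = 2.818e+04∠-89.3° Ω.
Step 4 — Source phasor: V = 86.3∠-39.6° V = 66.5 - j55.01 V.
Step 5 — Ohm's law: I = V / Z_total = (66.5 - j55.01) / (330 - j2.818e+04) = 0.00198 + j0.002337 A.
Step 6 — Convert to polar: |I| = 0.003062 A, ∠I = 49.7°.

I = 0.003062∠49.7° A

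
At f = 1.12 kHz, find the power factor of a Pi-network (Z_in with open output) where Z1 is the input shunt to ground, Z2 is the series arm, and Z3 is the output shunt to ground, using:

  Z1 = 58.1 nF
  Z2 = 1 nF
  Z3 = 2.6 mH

Step 1 — Angular frequency: ω = 2π·f = 2π·1120 = 7037 rad/s.
Step 2 — Component impedances:
  Z1: Z = 1/(jωC) = -j/(ω·C) = 0 - j2446 Ω
  Z2: Z = 1/(jωC) = -j/(ω·C) = 0 - j1.421e+05 Ω
  Z3: Z = jωL = j·7037·0.0026 = 0 + j18.3 Ω
Step 3 — With open output, the series arm Z2 and the output shunt Z3 appear in series to ground: Z2 + Z3 = 0 - j1.421e+05 Ω.
Step 4 — Parallel with input shunt Z1: Z_in = Z1 || (Z2 + Z3) = 0 - j2404 Ω = 2404∠-90.0° Ω.
Step 5 — Power factor: PF = cos(φ) = Re(Z)/|Z| = 0/2404 = 0.
Step 6 — Type: Im(Z) = -2404 ⇒ leading (phase φ = -90.0°).

PF = 0 (leading, φ = -90.0°)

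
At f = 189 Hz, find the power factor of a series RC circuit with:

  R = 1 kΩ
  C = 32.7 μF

Step 1 — Angular frequency: ω = 2π·f = 2π·189 = 1188 rad/s.
Step 2 — Component impedances:
  R: Z = R = 1000 Ω
  C: Z = 1/(jωC) = -j/(ω·C) = 0 - j25.75 Ω
Step 3 — Series combination: Z_total = R + C = 1000 - j25.75 Ω = 1000∠-1.5° Ω.
Step 4 — Power factor: PF = cos(φ) = Re(Z)/|Z| = 1000/1000.3 = 0.9997.
Step 5 — Type: Im(Z) = -25.75 ⇒ leading (phase φ = -1.5°).

PF = 0.9997 (leading, φ = -1.5°)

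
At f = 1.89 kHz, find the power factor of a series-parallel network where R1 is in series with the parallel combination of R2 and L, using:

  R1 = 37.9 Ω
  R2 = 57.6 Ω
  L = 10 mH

Step 1 — Angular frequency: ω = 2π·f = 2π·1890 = 1.188e+04 rad/s.
Step 2 — Component impedances:
  R1: Z = R = 37.9 Ω
  R2: Z = R = 57.6 Ω
  L: Z = jωL = j·1.188e+04·0.01 = 0 + j118.8 Ω
Step 3 — Parallel branch: R2 || L = 1/(1/R2 + 1/L) = 46.63 + j22.62 Ω.
Step 4 — Series with R1: Z_total = R1 + (R2 || L) = 84.53 + j22.62 Ω = 87.5∠15.0° Ω.
Step 5 — Power factor: PF = cos(φ) = Re(Z)/|Z| = 84.53/87.503 = 0.966.
Step 6 — Type: Im(Z) = 22.62 ⇒ lagging (phase φ = 15.0°).

PF = 0.966 (lagging, φ = 15.0°)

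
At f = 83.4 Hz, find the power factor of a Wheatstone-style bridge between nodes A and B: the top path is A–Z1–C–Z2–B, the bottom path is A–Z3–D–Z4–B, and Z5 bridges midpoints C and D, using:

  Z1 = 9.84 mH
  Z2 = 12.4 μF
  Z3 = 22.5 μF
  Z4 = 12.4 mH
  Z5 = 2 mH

Step 1 — Angular frequency: ω = 2π·f = 2π·83.4 = 524 rad/s.
Step 2 — Component impedances:
  Z1: Z = jωL = j·524·0.00984 = 0 + j5.156 Ω
  Z2: Z = 1/(jωC) = -j/(ω·C) = 0 - j153.9 Ω
  Z3: Z = 1/(jωC) = -j/(ω·C) = 0 - j84.81 Ω
  Z4: Z = jωL = j·524·0.0124 = 0 + j6.498 Ω
  Z5: Z = jωL = j·524·0.002 = 0 + j1.048 Ω
Step 3 — Bridge requires nodal analysis (the Z5 bridge couples midpoints C and D, so the two paths cannot be reduced to a simple series/parallel combination). Setting node B to ground and injecting 1 A at node A, the 3-node admittance system at A, C, D solves to V_A = Z_AB = 0 + j13.59 Ω = 13.59∠90.0° Ω.
Step 4 — Power factor: PF = cos(φ) = Re(Z)/|Z| = 0/13.59 = 0.
Step 5 — Type: Im(Z) = 13.59 ⇒ lagging (phase φ = 90.0°).

PF = 0 (lagging, φ = 90.0°)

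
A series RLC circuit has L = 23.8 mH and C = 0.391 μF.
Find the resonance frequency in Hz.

Step 1 — Resonance condition Im(Z)=0 gives ω₀ = 1/√(LC).
Step 2 — ω₀ = 1/√(0.0238·3.91e-07) = 1.037e+04 rad/s.
Step 3 — f₀ = ω₀/(2π) = 1650 Hz.

f₀ = 1650 Hz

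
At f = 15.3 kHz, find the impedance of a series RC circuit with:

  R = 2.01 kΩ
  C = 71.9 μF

Step 1 — Angular frequency: ω = 2π·f = 2π·1.53e+04 = 9.613e+04 rad/s.
Step 2 — Component impedances:
  R: Z = R = 2010 Ω
  C: Z = 1/(jωC) = -j/(ω·C) = 0 - j0.1447 Ω
Step 3 — Series combination: Z_total = R + C = 2010 - j0.1447 Ω = 2010∠-0.0° Ω.

Z = 2010 - j0.1447 Ω = 2010∠-0.0° Ω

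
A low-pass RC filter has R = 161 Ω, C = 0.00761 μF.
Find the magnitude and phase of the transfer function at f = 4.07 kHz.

Step 1 — Angular frequency: ω = 2π·4070 = 2.557e+04 rad/s.
Step 2 — Transfer function: H(jω) = 1/(1 + jωRC).
Step 3 — Denominator: 1 + jωRC = 1 + j·2.557e+04·161·7.61e-09 = 1 + j0.03133.
Step 4 — H = 0.999 - j0.0313.
Step 5 — Magnitude: |H| = 0.9995 (-0.0 dB); phase: φ = -1.8°.

|H| = 0.9995 (-0.0 dB), φ = -1.8°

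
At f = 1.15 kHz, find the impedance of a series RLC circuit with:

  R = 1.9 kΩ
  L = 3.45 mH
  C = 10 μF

Step 1 — Angular frequency: ω = 2π·f = 2π·1150 = 7226 rad/s.
Step 2 — Component impedances:
  R: Z = R = 1900 Ω
  L: Z = jωL = j·7226·0.00345 = 0 + j24.93 Ω
  C: Z = 1/(jωC) = -j/(ω·C) = 0 - j13.84 Ω
Step 3 — Series combination: Z_total = R + L + C = 1900 + j11.09 Ω = 1900∠0.3° Ω.

Z = 1900 + j11.09 Ω = 1900∠0.3° Ω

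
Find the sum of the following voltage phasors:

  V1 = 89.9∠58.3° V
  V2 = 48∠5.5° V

Step 1 — Convert each phasor to rectangular form:
  V1 = 89.9·(cos(58.3°) + j·sin(58.3°)) = 47.24 + j76.49 V
  V2 = 48·(cos(5.5°) + j·sin(5.5°)) = 47.78 + j4.601 V
Step 2 — Sum components: V_total = 95.02 + j81.09 V.
Step 3 — Convert to polar: |V_total| = 124.9 V, ∠V_total = 40.5°.

V_total = 124.9∠40.5° V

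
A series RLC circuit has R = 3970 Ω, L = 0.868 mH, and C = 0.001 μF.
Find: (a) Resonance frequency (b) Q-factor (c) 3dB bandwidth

Step 1 — Resonance: ω₀ = 1/√(LC) = 1/√(0.000868·1e-09) = 1.073e+06 rad/s.
Step 2 — f₀ = ω₀/(2π) = 1.708e+05 Hz.
Step 3 — Series Q: Q = ω₀L/R = 1.073e+06·0.000868/3970 = 0.2347.
Step 4 — Bandwidth: Δω = ω₀/Q = 4.574e+06 rad/s; BW = Δω/(2π) = 7.279e+05 Hz.

(a) f₀ = 1.708e+05 Hz  (b) Q = 0.2347  (c) BW = 7.279e+05 Hz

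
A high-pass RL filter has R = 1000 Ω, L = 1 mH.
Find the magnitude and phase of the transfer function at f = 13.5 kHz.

Step 1 — Angular frequency: ω = 2π·1.35e+04 = 8.482e+04 rad/s.
Step 2 — Transfer function: H(jω) = jωL/(R + jωL).
Step 3 — Numerator jωL = j·84.82; denominator R + jωL = 1000 + j84.82.
Step 4 — H = 0.007144 + j0.08422.
Step 5 — Magnitude: |H| = 0.08452 (-21.5 dB); phase: φ = 85.2°.

|H| = 0.08452 (-21.5 dB), φ = 85.2°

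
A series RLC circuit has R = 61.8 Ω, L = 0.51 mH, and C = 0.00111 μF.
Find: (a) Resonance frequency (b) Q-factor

Step 1 — Resonance condition Im(Z)=0 gives ω₀ = 1/√(LC).
Step 2 — ω₀ = 1/√(0.00051·1.11e-09) = 1.329e+06 rad/s.
Step 3 — f₀ = ω₀/(2π) = 2.115e+05 Hz.
Step 4 — Series Q: Q = ω₀L/R = 1.329e+06·0.00051/61.8 = 10.97.

(a) f₀ = 2.115e+05 Hz  (b) Q = 10.97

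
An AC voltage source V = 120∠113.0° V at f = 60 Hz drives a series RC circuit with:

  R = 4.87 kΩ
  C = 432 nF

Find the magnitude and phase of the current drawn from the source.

Step 1 — Angular frequency: ω = 2π·f = 2π·60 = 377 rad/s.
Step 2 — Component impedances:
  R: Z = R = 4870 Ω
  C: Z = 1/(jωC) = -j/(ω·C) = 0 - j6140 Ω
Step 3 — Series combination: Z_total = R + C = 4870 - j6140 Ω = 7837∠-51.6° Ω.
Step 4 — Source phasor: V = 120∠113.0° V = -46.89 + j110.5 V.
Step 5 — Ohm's law: I = V / Z_total = (-46.89 + j110.5) / (4870 - j6140) = -0.01476 + j0.004071 A.
Step 6 — Convert to polar: |I| = 0.01531 A, ∠I = 164.6°.

I = 0.01531∠164.6° A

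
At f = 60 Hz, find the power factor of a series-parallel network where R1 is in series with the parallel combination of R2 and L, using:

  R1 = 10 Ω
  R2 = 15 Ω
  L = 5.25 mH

Step 1 — Angular frequency: ω = 2π·f = 2π·60 = 377 rad/s.
Step 2 — Component impedances:
  R1: Z = R = 10 Ω
  R2: Z = R = 15 Ω
  L: Z = jωL = j·377·0.00525 = 0 + j1.979 Ω
Step 3 — Parallel branch: R2 || L = 1/(1/R2 + 1/L) = 0.2567 + j1.945 Ω.
Step 4 — Series with R1: Z_total = R1 + (R2 || L) = 10.26 + j1.945 Ω = 10.44∠10.7° Ω.
Step 5 — Power factor: PF = cos(φ) = Re(Z)/|Z| = 10.257/10.44 = 0.9825.
Step 6 — Type: Im(Z) = 1.945 ⇒ lagging (phase φ = 10.7°).

PF = 0.9825 (lagging, φ = 10.7°)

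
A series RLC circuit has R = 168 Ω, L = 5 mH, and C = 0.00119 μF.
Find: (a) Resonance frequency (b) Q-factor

Step 1 — Resonance condition Im(Z)=0 gives ω₀ = 1/√(LC).
Step 2 — ω₀ = 1/√(0.005·1.19e-09) = 4.1e+05 rad/s.
Step 3 — f₀ = ω₀/(2π) = 6.525e+04 Hz.
Step 4 — Series Q: Q = ω₀L/R = 4.1e+05·0.005/168 = 12.2.

(a) f₀ = 6.525e+04 Hz  (b) Q = 12.2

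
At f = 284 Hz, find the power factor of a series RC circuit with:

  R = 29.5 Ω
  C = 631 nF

Step 1 — Angular frequency: ω = 2π·f = 2π·284 = 1784 rad/s.
Step 2 — Component impedances:
  R: Z = R = 29.5 Ω
  C: Z = 1/(jωC) = -j/(ω·C) = 0 - j888.1 Ω
Step 3 — Series combination: Z_total = R + C = 29.5 - j888.1 Ω = 888.6∠-88.1° Ω.
Step 4 — Power factor: PF = cos(φ) = Re(Z)/|Z| = 29.5/888.6 = 0.0332.
Step 5 — Type: Im(Z) = -888.1 ⇒ leading (phase φ = -88.1°).

PF = 0.0332 (leading, φ = -88.1°)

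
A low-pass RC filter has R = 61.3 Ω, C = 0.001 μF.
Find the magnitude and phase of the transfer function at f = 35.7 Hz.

Step 1 — Angular frequency: ω = 2π·35.7 = 224.3 rad/s.
Step 2 — Transfer function: H(jω) = 1/(1 + jωRC).
Step 3 — Denominator: 1 + jωRC = 1 + j·224.3·61.3·1e-09 = 1 + j1.375e-05.
Step 4 — H = 1 - j1.375e-05.
Step 5 — Magnitude: |H| = 1 (-0.0 dB); phase: φ = -0.0°.

|H| = 1 (-0.0 dB), φ = -0.0°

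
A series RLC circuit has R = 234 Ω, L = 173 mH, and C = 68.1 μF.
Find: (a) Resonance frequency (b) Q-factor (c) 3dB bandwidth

Step 1 — Resonance: ω₀ = 1/√(LC) = 1/√(0.173·6.81e-05) = 291.3 rad/s.
Step 2 — f₀ = ω₀/(2π) = 46.37 Hz.
Step 3 — Series Q: Q = ω₀L/R = 291.3·0.173/234 = 0.2154.
Step 4 — Bandwidth: Δω = ω₀/Q = 1353 rad/s; BW = Δω/(2π) = 215.3 Hz.

(a) f₀ = 46.37 Hz  (b) Q = 0.2154  (c) BW = 215.3 Hz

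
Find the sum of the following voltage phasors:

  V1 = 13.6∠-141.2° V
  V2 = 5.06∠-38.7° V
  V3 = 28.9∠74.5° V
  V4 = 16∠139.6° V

Step 1 — Convert each phasor to rectangular form:
  V1 = 13.6·(cos(-141.2°) + j·sin(-141.2°)) = -10.6 - j8.522 V
  V2 = 5.06·(cos(-38.7°) + j·sin(-38.7°)) = 3.949 - j3.164 V
  V3 = 28.9·(cos(74.5°) + j·sin(74.5°)) = 7.723 + j27.85 V
  V4 = 16·(cos(139.6°) + j·sin(139.6°)) = -12.18 + j10.37 V
Step 2 — Sum components: V_total = -11.11 + j26.53 V.
Step 3 — Convert to polar: |V_total| = 28.77 V, ∠V_total = 112.7°.

V_total = 28.77∠112.7° V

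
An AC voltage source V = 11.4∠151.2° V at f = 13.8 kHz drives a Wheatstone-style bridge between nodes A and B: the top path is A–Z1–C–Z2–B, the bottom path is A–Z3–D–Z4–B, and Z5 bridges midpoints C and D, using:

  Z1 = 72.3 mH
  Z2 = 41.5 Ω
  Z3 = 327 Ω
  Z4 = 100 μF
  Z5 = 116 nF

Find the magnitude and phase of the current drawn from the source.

Step 1 — Angular frequency: ω = 2π·f = 2π·1.38e+04 = 8.671e+04 rad/s.
Step 2 — Component impedances:
  Z1: Z = jωL = j·8.671e+04·0.0723 = 0 + j6269 Ω
  Z2: Z = R = 41.5 Ω
  Z3: Z = R = 327 Ω
  Z4: Z = 1/(jωC) = -j/(ω·C) = 0 - j0.1153 Ω
  Z5: Z = 1/(jωC) = -j/(ω·C) = 0 - j99.42 Ω
Step 3 — Bridge requires nodal analysis (the Z5 bridge couples midpoints C and D, so the two paths cannot be reduced to a simple series/parallel combination). Setting node B to ground and injecting 1 A at node A, the 3-node admittance system at A, C, D solves to V_A = Z_AB = 326 + j16.92 Ω = 326.5∠3.0° Ω.
Step 4 — Source phasor: V = 11.4∠151.2° V = -9.99 + j5.492 V.
Step 5 — Ohm's law: I = V / Z_total = (-9.99 + j5.492) / (326 + j16.92) = -0.02969 + j0.01839 A.
Step 6 — Convert to polar: |I| = 0.03492 A, ∠I = 148.2°.

I = 0.03492∠148.2° A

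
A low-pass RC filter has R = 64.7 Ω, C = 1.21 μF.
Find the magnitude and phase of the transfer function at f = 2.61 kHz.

Step 1 — Angular frequency: ω = 2π·2610 = 1.64e+04 rad/s.
Step 2 — Transfer function: H(jω) = 1/(1 + jωRC).
Step 3 — Denominator: 1 + jωRC = 1 + j·1.64e+04·64.7·1.21e-06 = 1 + j1.284.
Step 4 — H = 0.3776 - j0.4848.
Step 5 — Magnitude: |H| = 0.6145 (-4.2 dB); phase: φ = -52.1°.

|H| = 0.6145 (-4.2 dB), φ = -52.1°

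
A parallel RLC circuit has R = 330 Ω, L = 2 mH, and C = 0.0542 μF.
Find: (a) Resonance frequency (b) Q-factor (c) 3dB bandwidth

Step 1 — Resonance: ω₀ = 1/√(LC) = 1/√(0.002·5.42e-08) = 9.605e+04 rad/s.
Step 2 — f₀ = ω₀/(2π) = 1.529e+04 Hz.
Step 3 — Parallel Q: Q = R/(ω₀L) = 330/(9.605e+04·0.002) = 1.718.
Step 4 — Bandwidth: Δω = ω₀/Q = 5.591e+04 rad/s; BW = Δω/(2π) = 8898 Hz.

(a) f₀ = 1.529e+04 Hz  (b) Q = 1.718  (c) BW = 8898 Hz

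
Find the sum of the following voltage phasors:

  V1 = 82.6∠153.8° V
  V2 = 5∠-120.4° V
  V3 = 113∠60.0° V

Step 1 — Convert each phasor to rectangular form:
  V1 = 82.6·(cos(153.8°) + j·sin(153.8°)) = -74.11 + j36.47 V
  V2 = 5·(cos(-120.4°) + j·sin(-120.4°)) = -2.53 - j4.313 V
  V3 = 113·(cos(60.0°) + j·sin(60.0°)) = 56.5 + j97.86 V
Step 2 — Sum components: V_total = -20.14 + j130 V.
Step 3 — Convert to polar: |V_total| = 131.6 V, ∠V_total = 98.8°.

V_total = 131.6∠98.8° V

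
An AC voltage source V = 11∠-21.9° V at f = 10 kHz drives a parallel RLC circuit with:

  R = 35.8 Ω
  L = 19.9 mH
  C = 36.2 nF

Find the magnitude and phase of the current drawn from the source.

Step 1 — Angular frequency: ω = 2π·f = 2π·1e+04 = 6.283e+04 rad/s.
Step 2 — Component impedances:
  R: Z = R = 35.8 Ω
  L: Z = jωL = j·6.283e+04·0.0199 = 0 + j1250 Ω
  C: Z = 1/(jωC) = -j/(ω·C) = 0 - j439.7 Ω
Step 3 — Parallel combination: 1/Z_total = 1/R + 1/L + 1/C; Z_total = 35.7 - j1.885 Ω = 35.75∠-3.0° Ω.
Step 4 — Source phasor: V = 11∠-21.9° V = 10.21 - j4.103 V.
Step 5 — Ohm's law: I = V / Z_total = (10.21 - j4.103) / (35.7 - j1.885) = 0.2911 - j0.09955 A.
Step 6 — Convert to polar: |I| = 0.3077 A, ∠I = -18.9°.

I = 0.3077∠-18.9° A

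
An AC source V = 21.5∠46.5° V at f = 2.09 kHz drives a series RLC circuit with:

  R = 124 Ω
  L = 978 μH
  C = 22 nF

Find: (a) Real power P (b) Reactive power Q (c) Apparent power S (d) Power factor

Step 1 — Angular frequency: ω = 2π·f = 2π·2090 = 1.313e+04 rad/s.
Step 2 — Component impedances:
  R: Z = R = 124 Ω
  L: Z = jωL = j·1.313e+04·0.000978 = 0 + j12.84 Ω
  C: Z = 1/(jωC) = -j/(ω·C) = 0 - j3461 Ω
Step 3 — Series combination: Z_total = R + L + C = 124 - j3449 Ω = 3451∠-87.9° Ω.
Step 4 — Source phasor: V = 21.5∠46.5° V = 14.8 + j15.6 V.
Step 5 — Current: I = V / Z = -0.004362 + j0.004448 A = 0.00623∠134.4° A.
Step 6 — Complex power: S = V·I* = 0.004814 - j0.1339 VA.
Step 7 — Real power: P = Re(S) = 0.004814 W.
Step 8 — Reactive power: Q = Im(S) = -0.1339 VAR.
Step 9 — Apparent power: |S| = 0.134 VA.
Step 10 — Power factor: PF = P/|S| = 0.03593 (leading).

(a) P = 0.004814 W  (b) Q = -0.1339 VAR  (c) S = 0.134 VA  (d) PF = 0.03593 (leading)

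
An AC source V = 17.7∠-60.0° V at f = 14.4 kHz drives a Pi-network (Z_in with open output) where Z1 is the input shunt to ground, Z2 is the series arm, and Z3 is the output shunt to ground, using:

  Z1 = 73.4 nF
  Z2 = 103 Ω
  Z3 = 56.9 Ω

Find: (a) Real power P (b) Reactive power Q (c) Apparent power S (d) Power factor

Step 1 — Angular frequency: ω = 2π·f = 2π·1.44e+04 = 9.048e+04 rad/s.
Step 2 — Component impedances:
  Z1: Z = 1/(jωC) = -j/(ω·C) = 0 - j150.6 Ω
  Z2: Z = R = 103 Ω
  Z3: Z = R = 56.9 Ω
Step 3 — With open output, the series arm Z2 and the output shunt Z3 appear in series to ground: Z2 + Z3 = 159.9 Ω.
Step 4 — Parallel with input shunt Z1: Z_in = Z1 || (Z2 + Z3) = 75.15 - j79.81 Ω = 109.6∠-46.7° Ω.
Step 5 — Source phasor: V = 17.7∠-60.0° V = 8.85 - j15.33 V.
Step 6 — Current: I = V / Z = 0.1571 - j0.03709 A = 0.1615∠-13.3° A.
Step 7 — Complex power: S = V·I* = 1.959 - j2.081 VA.
Step 8 — Real power: P = Re(S) = 1.959 W.
Step 9 — Reactive power: Q = Im(S) = -2.081 VAR.
Step 10 — Apparent power: |S| = 2.858 VA.
Step 11 — Power factor: PF = P/|S| = 0.6856 (leading).

(a) P = 1.959 W  (b) Q = -2.081 VAR  (c) S = 2.858 VA  (d) PF = 0.6856 (leading)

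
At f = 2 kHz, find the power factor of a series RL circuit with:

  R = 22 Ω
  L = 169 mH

Step 1 — Angular frequency: ω = 2π·f = 2π·2000 = 1.257e+04 rad/s.
Step 2 — Component impedances:
  R: Z = R = 22 Ω
  L: Z = jωL = j·1.257e+04·0.169 = 0 + j2124 Ω
Step 3 — Series combination: Z_total = R + L = 22 + j2124 Ω = 2124∠89.4° Ω.
Step 4 — Power factor: PF = cos(φ) = Re(Z)/|Z| = 22/2124 = 0.01036.
Step 5 — Type: Im(Z) = 2124 ⇒ lagging (phase φ = 89.4°).

PF = 0.01036 (lagging, φ = 89.4°)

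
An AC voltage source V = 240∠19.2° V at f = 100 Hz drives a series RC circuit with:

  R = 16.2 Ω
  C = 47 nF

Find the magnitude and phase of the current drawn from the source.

Step 1 — Angular frequency: ω = 2π·f = 2π·100 = 628.3 rad/s.
Step 2 — Component impedances:
  R: Z = R = 16.2 Ω
  C: Z = 1/(jωC) = -j/(ω·C) = 0 - j3.386e+04 Ω
Step 3 — Series combination: Z_total = R + C = 16.2 - j3.386e+04 Ω = 3.386e+04∠-90.0° Ω.
Step 4 — Source phasor: V = 240∠19.2° V = 226.7 + j78.93 V.
Step 5 — Ohm's law: I = V / Z_total = (226.7 + j78.93) / (16.2 - j3.386e+04) = -0.002328 + j0.006694 A.
Step 6 — Convert to polar: |I| = 0.007087 A, ∠I = 109.2°.

I = 0.007087∠109.2° A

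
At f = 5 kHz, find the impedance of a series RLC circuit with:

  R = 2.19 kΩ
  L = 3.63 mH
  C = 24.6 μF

Step 1 — Angular frequency: ω = 2π·f = 2π·5000 = 3.142e+04 rad/s.
Step 2 — Component impedances:
  R: Z = R = 2190 Ω
  L: Z = jωL = j·3.142e+04·0.00363 = 0 + j114 Ω
  C: Z = 1/(jωC) = -j/(ω·C) = 0 - j1.294 Ω
Step 3 — Series combination: Z_total = R + L + C = 2190 + j112.7 Ω = 2193∠2.9° Ω.

Z = 2190 + j112.7 Ω = 2193∠2.9° Ω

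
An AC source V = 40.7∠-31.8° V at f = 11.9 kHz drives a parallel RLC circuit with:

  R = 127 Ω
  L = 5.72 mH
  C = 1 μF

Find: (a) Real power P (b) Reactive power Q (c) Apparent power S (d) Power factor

Step 1 — Angular frequency: ω = 2π·f = 2π·1.19e+04 = 7.477e+04 rad/s.
Step 2 — Component impedances:
  R: Z = R = 127 Ω
  L: Z = jωL = j·7.477e+04·0.00572 = 0 + j427.7 Ω
  C: Z = 1/(jωC) = -j/(ω·C) = 0 - j13.37 Ω
Step 3 — Parallel combination: 1/Z_total = 1/R + 1/L + 1/C; Z_total = 1.483 - j13.64 Ω = 13.73∠-83.8° Ω.
Step 4 — Source phasor: V = 40.7∠-31.8° V = 34.59 - j21.45 V.
Step 5 — Current: I = V / Z = 1.826 + j2.337 A = 2.965∠52.0° A.
Step 6 — Complex power: S = V·I* = 13.04 - j120 VA.
Step 7 — Real power: P = Re(S) = 13.04 W.
Step 8 — Reactive power: Q = Im(S) = -120 VAR.
Step 9 — Apparent power: |S| = 120.7 VA.
Step 10 — Power factor: PF = P/|S| = 0.1081 (leading).

(a) P = 13.04 W  (b) Q = -120 VAR  (c) S = 120.7 VA  (d) PF = 0.1081 (leading)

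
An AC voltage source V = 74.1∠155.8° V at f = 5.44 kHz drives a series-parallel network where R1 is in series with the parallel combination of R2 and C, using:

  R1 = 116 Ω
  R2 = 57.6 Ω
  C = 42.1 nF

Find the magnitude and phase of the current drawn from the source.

Step 1 — Angular frequency: ω = 2π·f = 2π·5440 = 3.418e+04 rad/s.
Step 2 — Component impedances:
  R1: Z = R = 116 Ω
  R2: Z = R = 57.6 Ω
  C: Z = 1/(jωC) = -j/(ω·C) = 0 - j694.9 Ω
Step 3 — Parallel branch: R2 || C = 1/(1/R2 + 1/C) = 57.21 - j4.742 Ω.
Step 4 — Series with R1: Z_total = R1 + (R2 || C) = 173.2 - j4.742 Ω = 173.3∠-1.6° Ω.
Step 5 — Source phasor: V = 74.1∠155.8° V = -67.59 + j30.38 V.
Step 6 — Ohm's law: I = V / Z_total = (-67.59 + j30.38) / (173.2 - j4.742) = -0.3947 + j0.1646 A.
Step 7 — Convert to polar: |I| = 0.4277 A, ∠I = 157.4°.

I = 0.4277∠157.4° A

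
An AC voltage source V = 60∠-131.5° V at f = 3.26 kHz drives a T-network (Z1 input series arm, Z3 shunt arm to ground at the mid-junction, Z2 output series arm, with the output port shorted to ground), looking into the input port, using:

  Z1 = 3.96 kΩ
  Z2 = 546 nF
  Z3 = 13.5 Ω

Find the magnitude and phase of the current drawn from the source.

Step 1 — Angular frequency: ω = 2π·f = 2π·3260 = 2.048e+04 rad/s.
Step 2 — Component impedances:
  Z1: Z = R = 3960 Ω
  Z2: Z = 1/(jωC) = -j/(ω·C) = 0 - j89.41 Ω
  Z3: Z = R = 13.5 Ω
Step 3 — With the output port shorted to ground, the output series arm Z2 runs from the junction to ground; the shunt arm Z3 also runs from the junction to ground. They appear in parallel: Z3 || Z2 = 13.2 - j1.993 Ω.
Step 4 — Series with input arm Z1: Z_in = Z1 + (Z3 || Z2) = 3973 - j1.993 Ω = 3973∠-0.0° Ω.
Step 5 — Source phasor: V = 60∠-131.5° V = -39.76 - j44.94 V.
Step 6 — Ohm's law: I = V / Z_total = (-39.76 - j44.94) / (3973 - j1.993) = -0.01 - j0.01132 A.
Step 7 — Convert to polar: |I| = 0.0151 A, ∠I = -131.5°.

I = 0.0151∠-131.5° A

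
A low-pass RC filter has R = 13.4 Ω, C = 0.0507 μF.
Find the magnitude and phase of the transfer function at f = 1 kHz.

Step 1 — Angular frequency: ω = 2π·1000 = 6283 rad/s.
Step 2 — Transfer function: H(jω) = 1/(1 + jωRC).
Step 3 — Denominator: 1 + jωRC = 1 + j·6283·13.4·5.07e-08 = 1 + j0.004269.
Step 4 — H = 1 - j0.004269.
Step 5 — Magnitude: |H| = 1 (-0.0 dB); phase: φ = -0.2°.

|H| = 1 (-0.0 dB), φ = -0.2°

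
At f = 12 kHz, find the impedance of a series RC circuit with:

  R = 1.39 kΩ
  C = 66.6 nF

Step 1 — Angular frequency: ω = 2π·f = 2π·1.2e+04 = 7.54e+04 rad/s.
Step 2 — Component impedances:
  R: Z = R = 1390 Ω
  C: Z = 1/(jωC) = -j/(ω·C) = 0 - j199.1 Ω
Step 3 — Series combination: Z_total = R + C = 1390 - j199.1 Ω = 1404∠-8.2° Ω.

Z = 1390 - j199.1 Ω = 1404∠-8.2° Ω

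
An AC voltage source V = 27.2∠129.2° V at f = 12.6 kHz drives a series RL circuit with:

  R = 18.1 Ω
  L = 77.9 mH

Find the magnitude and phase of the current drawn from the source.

Step 1 — Angular frequency: ω = 2π·f = 2π·1.26e+04 = 7.917e+04 rad/s.
Step 2 — Component impedances:
  R: Z = R = 18.1 Ω
  L: Z = jωL = j·7.917e+04·0.0779 = 0 + j6167 Ω
Step 3 — Series combination: Z_total = R + L = 18.1 + j6167 Ω = 6167∠89.8° Ω.
Step 4 — Source phasor: V = 27.2∠129.2° V = -17.19 + j21.08 V.
Step 5 — Ohm's law: I = V / Z_total = (-17.19 + j21.08) / (18.1 + j6167) = 0.00341 + j0.002798 A.
Step 6 — Convert to polar: |I| = 0.00441 A, ∠I = 39.4°.

I = 0.00441∠39.4° A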